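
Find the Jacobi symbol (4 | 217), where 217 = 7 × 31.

Pull out 2^2: since 217 ≡ 1 (mod 8), (2/217) = +1, so (2/217)^2 = +1.
Reached (1/217) = 1. Collecting the sign flips along the way, the symbol is +1.

1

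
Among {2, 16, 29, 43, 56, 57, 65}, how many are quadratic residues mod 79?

3

(2/79) = +1 → QR.
(16/79) = +1 → QR.
(29/79) = -1 → non-residue.
(43/79) = -1 → non-residue.
(56/79) = -1 → non-residue.
(57/79) = -1 → non-residue.
(65/79) = +1 → QR.
Total quadratic residues among the 7: 3.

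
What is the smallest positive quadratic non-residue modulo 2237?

2

(2/2237) = −1, so 2 is the smallest positive non-residue mod 2237.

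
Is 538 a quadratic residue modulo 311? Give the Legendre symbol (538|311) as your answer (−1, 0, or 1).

Euler's criterion: (538/311) ≡ 227^155 (mod 311).
227^2 ≡ 214 (mod 311)
227^4 ≡ 79 (mod 311)
227^8 ≡ 21 (mod 311)
227^16 ≡ 130 (mod 311)
227^32 ≡ 106 (mod 311)
227^64 ≡ 40 (mod 311)
227^128 ≡ 45 (mod 311)
227^155 = 227^(128+16+8+2+1) ≡ 310 (mod 311).
Result is 310 ≡ −1, so (538/311) = −1.

-1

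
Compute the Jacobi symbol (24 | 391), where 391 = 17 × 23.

-1

Pull out 2^3: since 391 ≡ 7 (mod 8), (2/391) = +1, so (2/391)^3 = +1.
Reciprocity: 3 ≡ 3 and 391 ≡ 3 (mod 4), so (3/391) = −(391/3).
Reduce top mod 3: now compute (1/3).
Reached (1/3) = 1. Collecting the sign flips along the way, the symbol is -1.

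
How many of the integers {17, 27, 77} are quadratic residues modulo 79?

(17/79) = -1 → non-residue.
(27/79) = -1 → non-residue.
(77/79) = -1 → non-residue.
Total quadratic residues among the 3: 0.

0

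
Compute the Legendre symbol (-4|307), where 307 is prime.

-1

Euler's criterion: (-4/307) ≡ 303^153 (mod 307).
303^2 ≡ 16 (mod 307)
303^4 ≡ 256 (mod 307)
303^8 ≡ 145 (mod 307)
303^16 ≡ 149 (mod 307)
303^32 ≡ 97 (mod 307)
303^64 ≡ 199 (mod 307)
303^128 ≡ 305 (mod 307)
303^153 = 303^(128+16+8+1) ≡ 306 (mod 307).
Result is 306 ≡ −1, so (-4/307) = −1.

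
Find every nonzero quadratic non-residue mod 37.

2 5 6 8 13 14 15 17 18 19 20 22 23 24 29 31 32 35

Square k = 1,…,18 (k and 37−k give the same square):
1²=1, 2²=4, 3²=9, 4²=16, 5²=25, 6²=36, 7²≡12, 8²≡27, 9²≡7, 10²≡26, 11²≡10, 12²≡33, 13²≡21, 14²≡11, 15²≡3, 16²≡34, 17²≡30, 18²≡28 (mod 37).
The residues are {1, 3, 4, 7, 9, 10, 11, 12, 16, 21, 25, 26, 27, 28, 30, 33, 34, 36}; the non-residues are the remaining 18 nonzero classes.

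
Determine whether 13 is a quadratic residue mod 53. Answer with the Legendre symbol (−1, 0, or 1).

Reciprocity: 13 ≡ 1 and 53 ≡ 1 (mod 4), so (13/53) = +(53/13).
Reduce top mod 13: now compute (1/13).
Reached (1/13) = 1. Collecting the sign flips along the way, the symbol is +1.

1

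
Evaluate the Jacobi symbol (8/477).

-1

Pull out 2^3: since 477 ≡ 5 (mod 8), (2/477) = -1, so (2/477)^3 = -1.
Reached (1/477) = 1. Collecting the sign flips along the way, the symbol is -1.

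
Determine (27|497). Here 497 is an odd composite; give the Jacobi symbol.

-1

Reciprocity: 27 ≡ 3 and 497 ≡ 1 (mod 4), so (27/497) = +(497/27).
Reduce top mod 27: now compute (11/27).
Reciprocity: 11 ≡ 3 and 27 ≡ 3 (mod 4), so (11/27) = −(27/11).
Reduce top mod 11: now compute (5/11).
Reciprocity: 5 ≡ 1 and 11 ≡ 3 (mod 4), so (5/11) = +(11/5).
Reduce top mod 5: now compute (1/5).
Reached (1/5) = 1. Collecting the sign flips along the way, the symbol is -1.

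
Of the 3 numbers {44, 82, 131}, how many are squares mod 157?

2

(44/157) = +1 → QR.
(82/157) = +1 → QR.
(131/157) = -1 → non-residue.
Total quadratic residues among the 3: 2.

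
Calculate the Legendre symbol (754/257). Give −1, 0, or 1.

1

First reduce: 754 ≡ 240 (mod 257).
Pull out 2^4: since 257 ≡ 1 (mod 8), (2/257) = +1, so (2/257)^4 = +1.
Reciprocity: 15 ≡ 3 and 257 ≡ 1 (mod 4), so (15/257) = +(257/15).
Reduce top mod 15: now compute (2/15).
Pull out 2: since 15 ≡ 7 (mod 8), (2/15) = +1.
Reached (1/15) = 1. Collecting the sign flips along the way, the symbol is +1.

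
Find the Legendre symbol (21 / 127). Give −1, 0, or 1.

1

Reciprocity: 21 ≡ 1 and 127 ≡ 3 (mod 4), so (21/127) = +(127/21).
Reduce top mod 21: now compute (1/21).
Reached (1/21) = 1. Collecting the sign flips along the way, the symbol is +1.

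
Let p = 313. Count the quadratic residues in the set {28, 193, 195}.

0

(28/313) = -1 → non-residue.
(193/313) = -1 → non-residue.
(195/313) = -1 → non-residue.
Total quadratic residues among the 3: 0.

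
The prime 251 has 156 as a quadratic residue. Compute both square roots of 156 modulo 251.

Since 251 ≡ 3 (mod 4), a square root of 156 is 156^((251+1)/4) = 156^63 mod 251.
Repeated squaring: 156^2≡240, 156^4≡121, 156^8≡83, 156^16≡112, 156^32≡245 (mod 251).
156^63 = 156^(32+16+8+4+2+1) ≡ 174 (mod 251).
Check: 174² = 30276 ≡ 156 (mod 251). The two roots are 77 and 174.

77, 174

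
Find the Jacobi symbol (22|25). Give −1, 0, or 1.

Pull out 2: since 25 ≡ 1 (mod 8), (2/25) = +1.
Reciprocity: 11 ≡ 3 and 25 ≡ 1 (mod 4), so (11/25) = +(25/11).
Reduce top mod 11: now compute (3/11).
Reciprocity: 3 ≡ 3 and 11 ≡ 3 (mod 4), so (3/11) = −(11/3).
Reduce top mod 3: now compute (2/3).
Pull out 2: since 3 ≡ 3 (mod 8), (2/3) = -1.
Reached (1/3) = 1. Collecting the sign flips along the way, the symbol is +1.

1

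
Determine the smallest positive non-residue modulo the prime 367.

(2/367) = +1, so 2 is a residue.
(3/367) = −1, so 3 is the smallest positive non-residue mod 367.

3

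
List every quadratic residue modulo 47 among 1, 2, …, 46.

Square k = 1,…,23 (k and 47−k give the same square):
1²=1, 2²=4, 3²=9, 4²=16, 5²=25, 6²=36, 7²≡2, 8²≡17, 9²≡34, 10²≡6, 11²≡27, 12²≡3, 13²≡28, 14²≡8, 15²≡37, 16²≡21, 17²≡7, 18²≡42, 19²≡32, 20²≡24, 21²≡18, 22²≡14, 23²≡12 (mod 47).
So the quadratic residues mod 47 are {1, 2, 3, 4, 6, 7, 8, 9, 12, 14, 16, 17, 18, 21, 24, 25, 27, 28, 32, 34, 36, 37, 42}.

1, 2, 3, 4, 6, 7, 8, 9, 12, 14, 16, 17, 18, 21, 24, 25, 27, 28, 32, 34, 36, 37, 42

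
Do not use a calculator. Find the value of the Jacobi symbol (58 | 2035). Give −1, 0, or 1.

Pull out 2: since 2035 ≡ 3 (mod 8), (2/2035) = -1.
Reciprocity: 29 ≡ 1 and 2035 ≡ 3 (mod 4), so (29/2035) = +(2035/29).
Reduce top mod 29: now compute (5/29).
Reciprocity: 5 ≡ 1 and 29 ≡ 1 (mod 4), so (5/29) = +(29/5).
Reduce top mod 5: now compute (4/5).
Pull out 2^2: since 5 ≡ 5 (mod 8), (2/5) = -1, so (2/5)^2 = +1.
Reached (1/5) = 1. Collecting the sign flips along the way, the symbol is -1.

-1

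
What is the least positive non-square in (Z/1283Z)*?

2

(2/1283) = −1, so 2 is the smallest positive non-residue mod 1283.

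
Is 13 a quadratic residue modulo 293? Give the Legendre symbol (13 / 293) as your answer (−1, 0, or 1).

Euler's criterion: (13/293) ≡ 13^146 (mod 293).
13^2 ≡ 169 (mod 293)
13^4 ≡ 140 (mod 293)
13^8 ≡ 262 (mod 293)
13^16 ≡ 82 (mod 293)
13^32 ≡ 278 (mod 293)
13^64 ≡ 225 (mod 293)
13^128 ≡ 229 (mod 293)
13^146 = 13^(128+16+2) ≡ 292 (mod 293).
Result is 292 ≡ −1, so (13/293) = −1.

-1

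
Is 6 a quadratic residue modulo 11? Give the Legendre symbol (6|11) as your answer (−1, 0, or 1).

Pull out 2: since 11 ≡ 3 (mod 8), (2/11) = -1.
Reciprocity: 3 ≡ 3 and 11 ≡ 3 (mod 4), so (3/11) = −(11/3).
Reduce top mod 3: now compute (2/3).
Pull out 2: since 3 ≡ 3 (mod 8), (2/3) = -1.
Reached (1/3) = 1. Collecting the sign flips along the way, the symbol is -1.

-1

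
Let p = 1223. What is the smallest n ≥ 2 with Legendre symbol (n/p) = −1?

5

(2/1223) = +1, so 2 is a residue.
(3/1223) = +1, so 3 is a residue.
(4/1223) = +1, so 4 is a residue.
(5/1223) = −1, so 5 is the smallest positive non-residue mod 1223.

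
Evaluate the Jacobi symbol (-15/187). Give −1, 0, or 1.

-1

First reduce: -15 ≡ 172 (mod 187).
Pull out 2^2: since 187 ≡ 3 (mod 8), (2/187) = -1, so (2/187)^2 = +1.
Reciprocity: 43 ≡ 3 and 187 ≡ 3 (mod 4), so (43/187) = −(187/43).
Reduce top mod 43: now compute (15/43).
Reciprocity: 15 ≡ 3 and 43 ≡ 3 (mod 4), so (15/43) = −(43/15).
Reduce top mod 15: now compute (13/15).
Reciprocity: 13 ≡ 1 and 15 ≡ 3 (mod 4), so (13/15) = +(15/13).
Reduce top mod 13: now compute (2/13).
Pull out 2: since 13 ≡ 5 (mod 8), (2/13) = -1.
Reached (1/13) = 1. Collecting the sign flips along the way, the symbol is -1.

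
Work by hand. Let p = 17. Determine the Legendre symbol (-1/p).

1

First reduce: -1 ≡ 16 (mod 17).
Pull out 2^4: since 17 ≡ 1 (mod 8), (2/17) = +1, so (2/17)^4 = +1.
Reached (1/17) = 1. Collecting the sign flips along the way, the symbol is +1.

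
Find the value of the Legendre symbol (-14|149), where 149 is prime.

Euler's criterion: (-14/149) ≡ 135^74 (mod 149).
135^2 ≡ 47 (mod 149)
135^4 ≡ 123 (mod 149)
135^8 ≡ 80 (mod 149)
135^16 ≡ 142 (mod 149)
135^32 ≡ 49 (mod 149)
135^64 ≡ 17 (mod 149)
135^74 = 135^(64+8+2) ≡ 148 (mod 149).
Result is 148 ≡ −1, so (-14/149) = −1.

-1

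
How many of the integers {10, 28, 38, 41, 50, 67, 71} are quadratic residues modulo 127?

4

(10/127) = -1 → non-residue.
(28/127) = -1 → non-residue.
(38/127) = +1 → QR.
(41/127) = +1 → QR.
(50/127) = +1 → QR.
(67/127) = -1 → non-residue.
(71/127) = +1 → QR.
Total quadratic residues among the 7: 4.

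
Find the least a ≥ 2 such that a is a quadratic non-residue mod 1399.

3

(2/1399) = +1, so 2 is a residue.
(3/1399) = −1, so 3 is the smallest positive non-residue mod 1399.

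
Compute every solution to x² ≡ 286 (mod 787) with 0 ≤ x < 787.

344, 443

Since 787 ≡ 3 (mod 4), a square root of 286 is 286^((787+1)/4) = 286^197 mod 787.
Repeated squaring: 286^2≡735, 286^4≡343, 286^8≡386, 286^16≡253, 286^32≡262, 286^64≡175, 286^128≡719 (mod 787).
286^197 = 286^(128+64+4+1) ≡ 344 (mod 787).
Check: 344² = 118336 ≡ 286 (mod 787). The two roots are 344 and 443.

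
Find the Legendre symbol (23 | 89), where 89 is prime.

Reciprocity: 23 ≡ 3 and 89 ≡ 1 (mod 4), so (23/89) = +(89/23).
Reduce top mod 23: now compute (20/23).
Pull out 2^2: since 23 ≡ 7 (mod 8), (2/23) = +1, so (2/23)^2 = +1.
Reciprocity: 5 ≡ 1 and 23 ≡ 3 (mod 4), so (5/23) = +(23/5).
Reduce top mod 5: now compute (3/5).
Reciprocity: 3 ≡ 3 and 5 ≡ 1 (mod 4), so (3/5) = +(5/3).
Reduce top mod 3: now compute (2/3).
Pull out 2: since 3 ≡ 3 (mod 8), (2/3) = -1.
Reached (1/3) = 1. Collecting the sign flips along the way, the symbol is -1.

-1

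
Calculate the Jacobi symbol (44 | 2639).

1

Pull out 2^2: since 2639 ≡ 7 (mod 8), (2/2639) = +1, so (2/2639)^2 = +1.
Reciprocity: 11 ≡ 3 and 2639 ≡ 3 (mod 4), so (11/2639) = −(2639/11).
Reduce top mod 11: now compute (10/11).
Pull out 2: since 11 ≡ 3 (mod 8), (2/11) = -1.
Reciprocity: 5 ≡ 1 and 11 ≡ 3 (mod 4), so (5/11) = +(11/5).
Reduce top mod 5: now compute (1/5).
Reached (1/5) = 1. Collecting the sign flips along the way, the symbol is +1.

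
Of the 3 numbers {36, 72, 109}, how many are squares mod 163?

1

(36/163) = +1 → QR.
(72/163) = -1 → non-residue.
(109/163) = -1 → non-residue.
Total quadratic residues among the 3: 1.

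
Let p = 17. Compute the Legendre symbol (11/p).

-1

Reciprocity: 11 ≡ 3 and 17 ≡ 1 (mod 4), so (11/17) = +(17/11).
Reduce top mod 11: now compute (6/11).
Pull out 2: since 11 ≡ 3 (mod 8), (2/11) = -1.
Reciprocity: 3 ≡ 3 and 11 ≡ 3 (mod 4), so (3/11) = −(11/3).
Reduce top mod 3: now compute (2/3).
Pull out 2: since 3 ≡ 3 (mod 8), (2/3) = -1.
Reached (1/3) = 1. Collecting the sign flips along the way, the symbol is -1.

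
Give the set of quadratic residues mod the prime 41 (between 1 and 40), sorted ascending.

Square k = 1,…,20 (k and 41−k give the same square):
1²=1, 2²=4, 3²=9, 4²=16, 5²=25, 6²=36, 7²≡8, 8²≡23, 9²≡40, 10²≡18, 11²≡39, 12²≡21, 13²≡5, 14²≡32, 15²≡20, 16²≡10, 17²≡2, 18²≡37, 19²≡33, 20²≡31 (mod 41).
So the quadratic residues mod 41 are {1, 2, 4, 5, 8, 9, 10, 16, 18, 20, 21, 23, 25, 31, 32, 33, 36, 37, 39, 40}.

1,2,4,5,8,9,10,16,18,20,21,23,25,31,32,33,36,37,39,40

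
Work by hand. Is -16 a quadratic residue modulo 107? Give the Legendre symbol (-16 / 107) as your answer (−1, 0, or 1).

-1

Euler's criterion: (-16/107) ≡ 91^53 (mod 107).
91^2 ≡ 42 (mod 107)
91^4 ≡ 52 (mod 107)
91^8 ≡ 29 (mod 107)
91^16 ≡ 92 (mod 107)
91^32 ≡ 11 (mod 107)
91^53 = 91^(32+16+4+1) ≡ 106 (mod 107).
Result is 106 ≡ −1, so (-16/107) = −1.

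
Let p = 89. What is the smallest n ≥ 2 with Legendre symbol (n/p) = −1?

(2/89) = +1, so 2 is a residue.
(3/89) = −1, so 3 is the smallest positive non-residue mod 89.

3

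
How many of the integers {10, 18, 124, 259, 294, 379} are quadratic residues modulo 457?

2

(10/457) = -1 → non-residue.
(18/457) = +1 → QR.
(124/457) = -1 → non-residue.
(259/457) = -1 → non-residue.
(294/457) = +1 → QR.
(379/457) = -1 → non-residue.
Total quadratic residues among the 6: 2.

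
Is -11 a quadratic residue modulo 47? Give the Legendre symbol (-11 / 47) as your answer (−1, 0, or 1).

First reduce: -11 ≡ 36 (mod 47).
Pull out 2^2: since 47 ≡ 7 (mod 8), (2/47) = +1, so (2/47)^2 = +1.
Reciprocity: 9 ≡ 1 and 47 ≡ 3 (mod 4), so (9/47) = +(47/9).
Reduce top mod 9: now compute (2/9).
Pull out 2: since 9 ≡ 1 (mod 8), (2/9) = +1.
Reached (1/9) = 1. Collecting the sign flips along the way, the symbol is +1.

1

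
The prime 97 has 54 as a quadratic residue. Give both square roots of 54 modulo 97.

32, 65

97 ≡ 1 (mod 4), so we find a root by search.
Trying successive values, 32² = 1024 ≡ 54 (mod 97). The other root is 97 − 32 = 65.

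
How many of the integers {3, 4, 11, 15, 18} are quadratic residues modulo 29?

(3/29) = -1 → non-residue.
(4/29) = +1 → QR.
(11/29) = -1 → non-residue.
(15/29) = -1 → non-residue.
(18/29) = -1 → non-residue.
Total quadratic residues among the 5: 1.

1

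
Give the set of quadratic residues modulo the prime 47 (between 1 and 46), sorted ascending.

1,2,3,4,6,7,8,9,12,14,16,17,18,21,24,25,27,28,32,34,36,37,42

Square k = 1,…,23 (k and 47−k give the same square):
1²=1, 2²=4, 3²=9, 4²=16, 5²=25, 6²=36, 7²≡2, 8²≡17, 9²≡34, 10²≡6, 11²≡27, 12²≡3, 13²≡28, 14²≡8, 15²≡37, 16²≡21, 17²≡7, 18²≡42, 19²≡32, 20²≡24, 21²≡18, 22²≡14, 23²≡12 (mod 47).
So the quadratic residues mod 47 are {1, 2, 3, 4, 6, 7, 8, 9, 12, 14, 16, 17, 18, 21, 24, 25, 27, 28, 32, 34, 36, 37, 42}.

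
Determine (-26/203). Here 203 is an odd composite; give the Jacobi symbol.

-1

First reduce: -26 ≡ 177 (mod 203).
Reciprocity: 177 ≡ 1 and 203 ≡ 3 (mod 4), so (177/203) = +(203/177).
Reduce top mod 177: now compute (26/177).
Pull out 2: since 177 ≡ 1 (mod 8), (2/177) = +1.
Reciprocity: 13 ≡ 1 and 177 ≡ 1 (mod 4), so (13/177) = +(177/13).
Reduce top mod 13: now compute (8/13).
Pull out 2^3: since 13 ≡ 5 (mod 8), (2/13) = -1, so (2/13)^3 = -1.
Reached (1/13) = 1. Collecting the sign flips along the way, the symbol is -1.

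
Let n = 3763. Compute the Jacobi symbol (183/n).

Reciprocity: 183 ≡ 3 and 3763 ≡ 3 (mod 4), so (183/3763) = −(3763/183).
Reduce top mod 183: now compute (103/183).
Reciprocity: 103 ≡ 3 and 183 ≡ 3 (mod 4), so (103/183) = −(183/103).
Reduce top mod 103: now compute (80/103).
Pull out 2^4: since 103 ≡ 7 (mod 8), (2/103) = +1, so (2/103)^4 = +1.
Reciprocity: 5 ≡ 1 and 103 ≡ 3 (mod 4), so (5/103) = +(103/5).
Reduce top mod 5: now compute (3/5).
Reciprocity: 3 ≡ 3 and 5 ≡ 1 (mod 4), so (3/5) = +(5/3).
Reduce top mod 3: now compute (2/3).
Pull out 2: since 3 ≡ 3 (mod 8), (2/3) = -1.
Reached (1/3) = 1. Collecting the sign flips along the way, the symbol is -1.

-1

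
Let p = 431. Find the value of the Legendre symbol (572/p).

-1

Euler's criterion: (572/431) ≡ 141^215 (mod 431).
141^2 ≡ 55 (mod 431)
141^4 ≡ 8 (mod 431)
141^8 ≡ 64 (mod 431)
141^16 ≡ 217 (mod 431)
141^32 ≡ 110 (mod 431)
141^64 ≡ 32 (mod 431)
141^128 ≡ 162 (mod 431)
141^215 = 141^(128+64+16+4+2+1) ≡ 430 (mod 431).
Result is 430 ≡ −1, so (572/431) = −1.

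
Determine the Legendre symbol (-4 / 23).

First reduce: -4 ≡ 19 (mod 23).
Reciprocity: 19 ≡ 3 and 23 ≡ 3 (mod 4), so (19/23) = −(23/19).
Reduce top mod 19: now compute (4/19).
Pull out 2^2: since 19 ≡ 3 (mod 8), (2/19) = -1, so (2/19)^2 = +1.
Reached (1/19) = 1. Collecting the sign flips along the way, the symbol is -1.

-1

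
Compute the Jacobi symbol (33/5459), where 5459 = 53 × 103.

-1

Reciprocity: 33 ≡ 1 and 5459 ≡ 3 (mod 4), so (33/5459) = +(5459/33).
Reduce top mod 33: now compute (14/33).
Pull out 2: since 33 ≡ 1 (mod 8), (2/33) = +1.
Reciprocity: 7 ≡ 3 and 33 ≡ 1 (mod 4), so (7/33) = +(33/7).
Reduce top mod 7: now compute (5/7).
Reciprocity: 5 ≡ 1 and 7 ≡ 3 (mod 4), so (5/7) = +(7/5).
Reduce top mod 5: now compute (2/5).
Pull out 2: since 5 ≡ 5 (mod 8), (2/5) = -1.
Reached (1/5) = 1. Collecting the sign flips along the way, the symbol is -1.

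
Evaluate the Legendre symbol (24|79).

-1

Euler's criterion: (24/79) ≡ 24^39 (mod 79).
24^2 ≡ 23 (mod 79)
24^4 ≡ 55 (mod 79)
24^8 ≡ 23 (mod 79)
24^16 ≡ 55 (mod 79)
24^32 ≡ 23 (mod 79)
24^39 = 24^(32+4+2+1) ≡ 78 (mod 79).
Result is 78 ≡ −1, so (24/79) = −1.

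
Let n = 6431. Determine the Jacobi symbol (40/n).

Pull out 2^3: since 6431 ≡ 7 (mod 8), (2/6431) = +1, so (2/6431)^3 = +1.
Reciprocity: 5 ≡ 1 and 6431 ≡ 3 (mod 4), so (5/6431) = +(6431/5).
Reduce top mod 5: now compute (1/5).
Reached (1/5) = 1. Collecting the sign flips along the way, the symbol is +1.

1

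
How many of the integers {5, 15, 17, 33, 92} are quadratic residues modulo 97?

(5/97) = -1 → non-residue.
(15/97) = -1 → non-residue.
(17/97) = -1 → non-residue.
(33/97) = +1 → QR.
(92/97) = -1 → non-residue.
Total quadratic residues among the 5: 1.

1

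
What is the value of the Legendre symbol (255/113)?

First reduce: 255 ≡ 29 (mod 113).
Reciprocity: 29 ≡ 1 and 113 ≡ 1 (mod 4), so (29/113) = +(113/29).
Reduce top mod 29: now compute (26/29).
Pull out 2: since 29 ≡ 5 (mod 8), (2/29) = -1.
Reciprocity: 13 ≡ 1 and 29 ≡ 1 (mod 4), so (13/29) = +(29/13).
Reduce top mod 13: now compute (3/13).
Reciprocity: 3 ≡ 3 and 13 ≡ 1 (mod 4), so (3/13) = +(13/3).
Reduce top mod 3: now compute (1/3).
Reached (1/3) = 1. Collecting the sign flips along the way, the symbol is -1.

-1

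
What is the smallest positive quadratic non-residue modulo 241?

7

(2/241) = +1, so 2 is a residue.
(3/241) = +1, so 3 is a residue.
(4/241) = +1, so 4 is a residue.
(5/241) = +1, so 5 is a residue.
(6/241) = +1, so 6 is a residue.
(7/241) = −1, so 7 is the smallest positive non-residue mod 241.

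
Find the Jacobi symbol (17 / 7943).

Reciprocity: 17 ≡ 1 and 7943 ≡ 3 (mod 4), so (17/7943) = +(7943/17).
Reduce top mod 17: now compute (4/17).
Pull out 2^2: since 17 ≡ 1 (mod 8), (2/17) = +1, so (2/17)^2 = +1.
Reached (1/17) = 1. Collecting the sign flips along the way, the symbol is +1.

1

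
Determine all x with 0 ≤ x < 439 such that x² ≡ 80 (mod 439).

Since 439 ≡ 3 (mod 4), a square root of 80 is 80^((439+1)/4) = 80^110 mod 439.
Repeated squaring: 80^2≡254, 80^4≡422, 80^8≡289, 80^16≡111, 80^32≡29, 80^64≡402 (mod 439).
80^110 = 80^(64+32+8+4+2) ≡ 117 (mod 439).
Check: 117² = 13689 ≡ 80 (mod 439). The two roots are 117 and 322.

117, 322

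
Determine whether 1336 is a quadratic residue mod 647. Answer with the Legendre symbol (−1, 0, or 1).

1

Euler's criterion: (1336/647) ≡ 42^323 (mod 647).
42^2 ≡ 470 (mod 647)
42^4 ≡ 273 (mod 647)
42^8 ≡ 124 (mod 647)
42^16 ≡ 495 (mod 647)
42^32 ≡ 459 (mod 647)
42^64 ≡ 406 (mod 647)
42^128 ≡ 498 (mod 647)
42^256 ≡ 203 (mod 647)
42^323 = 42^(256+64+2+1) ≡ 1 (mod 647).
Result is 1, so (1336/647) = 1.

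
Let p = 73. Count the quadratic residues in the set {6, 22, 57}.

2

(6/73) = +1 → QR.
(22/73) = -1 → non-residue.
(57/73) = +1 → QR.
Total quadratic residues among the 3: 2.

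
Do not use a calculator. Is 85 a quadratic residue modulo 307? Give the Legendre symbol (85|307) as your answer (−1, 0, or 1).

-1

Euler's criterion: (85/307) ≡ 85^153 (mod 307).
85^2 ≡ 164 (mod 307)
85^4 ≡ 187 (mod 307)
85^8 ≡ 278 (mod 307)
85^16 ≡ 227 (mod 307)
85^32 ≡ 260 (mod 307)
85^64 ≡ 60 (mod 307)
85^128 ≡ 223 (mod 307)
85^153 = 85^(128+16+8+1) ≡ 306 (mod 307).
Result is 306 ≡ −1, so (85/307) = −1.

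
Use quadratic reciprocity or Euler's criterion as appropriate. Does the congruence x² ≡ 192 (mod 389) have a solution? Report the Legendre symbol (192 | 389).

Pull out 2^6: since 389 ≡ 5 (mod 8), (2/389) = -1, so (2/389)^6 = +1.
Reciprocity: 3 ≡ 3 and 389 ≡ 1 (mod 4), so (3/389) = +(389/3).
Reduce top mod 3: now compute (2/3).
Pull out 2: since 3 ≡ 3 (mod 8), (2/3) = -1.
Reached (1/3) = 1. Collecting the sign flips along the way, the symbol is -1.

-1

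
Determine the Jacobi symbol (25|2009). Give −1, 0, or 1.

Reciprocity: 25 ≡ 1 and 2009 ≡ 1 (mod 4), so (25/2009) = +(2009/25).
Reduce top mod 25: now compute (9/25).
Reciprocity: 9 ≡ 1 and 25 ≡ 1 (mod 4), so (9/25) = +(25/9).
Reduce top mod 9: now compute (7/9).
Reciprocity: 7 ≡ 3 and 9 ≡ 1 (mod 4), so (7/9) = +(9/7).
Reduce top mod 7: now compute (2/7).
Pull out 2: since 7 ≡ 7 (mod 8), (2/7) = +1.
Reached (1/7) = 1. Collecting the sign flips along the way, the symbol is +1.

1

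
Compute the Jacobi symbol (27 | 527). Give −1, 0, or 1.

Reciprocity: 27 ≡ 3 and 527 ≡ 3 (mod 4), so (27/527) = −(527/27).
Reduce top mod 27: now compute (14/27).
Pull out 2: since 27 ≡ 3 (mod 8), (2/27) = -1.
Reciprocity: 7 ≡ 3 and 27 ≡ 3 (mod 4), so (7/27) = −(27/7).
Reduce top mod 7: now compute (6/7).
Pull out 2: since 7 ≡ 7 (mod 8), (2/7) = +1.
Reciprocity: 3 ≡ 3 and 7 ≡ 3 (mod 4), so (3/7) = −(7/3).
Reduce top mod 3: now compute (1/3).
Reached (1/3) = 1. Collecting the sign flips along the way, the symbol is +1.

1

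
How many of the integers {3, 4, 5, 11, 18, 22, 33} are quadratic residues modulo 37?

(3/37) = +1 → QR.
(4/37) = +1 → QR.
(5/37) = -1 → non-residue.
(11/37) = +1 → QR.
(18/37) = -1 → non-residue.
(22/37) = -1 → non-residue.
(33/37) = +1 → QR.
Total quadratic residues among the 7: 4.

4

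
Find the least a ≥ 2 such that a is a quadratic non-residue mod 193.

5

(2/193) = +1, so 2 is a residue.
(3/193) = +1, so 3 is a residue.
(4/193) = +1, so 4 is a residue.
(5/193) = −1, so 5 is the smallest positive non-residue mod 193.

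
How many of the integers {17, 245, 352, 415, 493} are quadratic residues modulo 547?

(17/547) = -1 → non-residue.
(245/547) = -1 → non-residue.
(352/547) = -1 → non-residue.
(415/547) = +1 → QR.
(493/547) = -1 → non-residue.
Total quadratic residues among the 5: 1.

1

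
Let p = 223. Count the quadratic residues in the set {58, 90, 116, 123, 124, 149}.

(58/223) = +1 → QR.
(90/223) = -1 → non-residue.
(116/223) = +1 → QR.
(123/223) = -1 → non-residue.
(124/223) = +1 → QR.
(149/223) = -1 → non-residue.
Total quadratic residues among the 6: 3.

3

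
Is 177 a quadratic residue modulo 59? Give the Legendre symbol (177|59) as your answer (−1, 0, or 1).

0

First reduce: 177 ≡ 0 (mod 59).
Top reduces to 0: gcd > 1, so the symbol is 0.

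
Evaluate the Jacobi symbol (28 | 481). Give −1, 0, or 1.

-1

Pull out 2^2: since 481 ≡ 1 (mod 8), (2/481) = +1, so (2/481)^2 = +1.
Reciprocity: 7 ≡ 3 and 481 ≡ 1 (mod 4), so (7/481) = +(481/7).
Reduce top mod 7: now compute (5/7).
Reciprocity: 5 ≡ 1 and 7 ≡ 3 (mod 4), so (5/7) = +(7/5).
Reduce top mod 5: now compute (2/5).
Pull out 2: since 5 ≡ 5 (mod 8), (2/5) = -1.
Reached (1/5) = 1. Collecting the sign flips along the way, the symbol is -1.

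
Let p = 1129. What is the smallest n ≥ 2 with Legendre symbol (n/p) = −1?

(2/1129) = +1, so 2 is a residue.
(3/1129) = +1, so 3 is a residue.
(4/1129) = +1, so 4 is a residue.
(5/1129) = +1, so 5 is a residue.
(6/1129) = +1, so 6 is a residue.
(7/1129) = +1, so 7 is a residue.
(8/1129) = +1, so 8 is a residue.
(9/1129) = +1, so 9 is a residue.
(10/1129) = +1, so 10 is a residue.
(11/1129) = −1, so 11 is the smallest positive non-residue mod 1129.

11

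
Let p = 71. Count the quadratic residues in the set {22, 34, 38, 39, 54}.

(22/71) = -1 → non-residue.
(34/71) = -1 → non-residue.
(38/71) = +1 → QR.
(39/71) = -1 → non-residue.
(54/71) = +1 → QR.
Total quadratic residues among the 5: 2.

2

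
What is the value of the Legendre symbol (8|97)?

1

Pull out 2^3: since 97 ≡ 1 (mod 8), (2/97) = +1, so (2/97)^3 = +1.
Reached (1/97) = 1. Collecting the sign flips along the way, the symbol is +1.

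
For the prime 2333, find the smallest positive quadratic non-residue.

2

(2/2333) = −1, so 2 is the smallest positive non-residue mod 2333.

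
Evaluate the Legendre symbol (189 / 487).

Reciprocity: 189 ≡ 1 and 487 ≡ 3 (mod 4), so (189/487) = +(487/189).
Reduce top mod 189: now compute (109/189).
Reciprocity: 109 ≡ 1 and 189 ≡ 1 (mod 4), so (109/189) = +(189/109).
Reduce top mod 109: now compute (80/109).
Pull out 2^4: since 109 ≡ 5 (mod 8), (2/109) = -1, so (2/109)^4 = +1.
Reciprocity: 5 ≡ 1 and 109 ≡ 1 (mod 4), so (5/109) = +(109/5).
Reduce top mod 5: now compute (4/5).
Pull out 2^2: since 5 ≡ 5 (mod 8), (2/5) = -1, so (2/5)^2 = +1.
Reached (1/5) = 1. Collecting the sign flips along the way, the symbol is +1.

1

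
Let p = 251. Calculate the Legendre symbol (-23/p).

Euler's criterion: (-23/251) ≡ 228^125 (mod 251).
228^2 ≡ 27 (mod 251)
228^4 ≡ 227 (mod 251)
228^8 ≡ 74 (mod 251)
228^16 ≡ 205 (mod 251)
228^32 ≡ 108 (mod 251)
228^64 ≡ 118 (mod 251)
228^125 = 228^(64+32+16+8+4+1) ≡ 250 (mod 251).
Result is 250 ≡ −1, so (-23/251) = −1.

-1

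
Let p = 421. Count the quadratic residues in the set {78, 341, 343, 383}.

(78/421) = +1 → QR.
(341/421) = +1 → QR.
(343/421) = +1 → QR.
(383/421) = +1 → QR.
Total quadratic residues among the 4: 4.

4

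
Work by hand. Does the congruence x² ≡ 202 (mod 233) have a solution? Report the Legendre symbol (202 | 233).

1

Pull out 2: since 233 ≡ 1 (mod 8), (2/233) = +1.
Reciprocity: 101 ≡ 1 and 233 ≡ 1 (mod 4), so (101/233) = +(233/101).
Reduce top mod 101: now compute (31/101).
Reciprocity: 31 ≡ 3 and 101 ≡ 1 (mod 4), so (31/101) = +(101/31).
Reduce top mod 31: now compute (8/31).
Pull out 2^3: since 31 ≡ 7 (mod 8), (2/31) = +1, so (2/31)^3 = +1.
Reached (1/31) = 1. Collecting the sign flips along the way, the symbol is +1.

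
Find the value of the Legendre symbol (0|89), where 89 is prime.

0

Top reduces to 0: gcd > 1, so the symbol is 0.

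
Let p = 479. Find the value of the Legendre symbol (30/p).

1

Pull out 2: since 479 ≡ 7 (mod 8), (2/479) = +1.
Reciprocity: 15 ≡ 3 and 479 ≡ 3 (mod 4), so (15/479) = −(479/15).
Reduce top mod 15: now compute (14/15).
Pull out 2: since 15 ≡ 7 (mod 8), (2/15) = +1.
Reciprocity: 7 ≡ 3 and 15 ≡ 3 (mod 4), so (7/15) = −(15/7).
Reduce top mod 7: now compute (1/7).
Reached (1/7) = 1. Collecting the sign flips along the way, the symbol is +1.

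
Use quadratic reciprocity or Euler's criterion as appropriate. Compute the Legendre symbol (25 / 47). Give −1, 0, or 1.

1

Euler's criterion: (25/47) ≡ 25^23 (mod 47).
25^2 ≡ 14 (mod 47)
25^4 ≡ 8 (mod 47)
25^8 ≡ 17 (mod 47)
25^16 ≡ 7 (mod 47)
25^23 = 25^(16+4+2+1) ≡ 1 (mod 47).
Result is 1, so (25/47) = 1.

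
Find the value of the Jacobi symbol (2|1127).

1

Pull out 2: since 1127 ≡ 7 (mod 8), (2/1127) = +1.
Reached (1/1127) = 1. Collecting the sign flips along the way, the symbol is +1.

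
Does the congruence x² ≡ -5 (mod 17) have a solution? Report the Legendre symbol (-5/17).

-1

First reduce: -5 ≡ 12 (mod 17).
Pull out 2^2: since 17 ≡ 1 (mod 8), (2/17) = +1, so (2/17)^2 = +1.
Reciprocity: 3 ≡ 3 and 17 ≡ 1 (mod 4), so (3/17) = +(17/3).
Reduce top mod 3: now compute (2/3).
Pull out 2: since 3 ≡ 3 (mod 8), (2/3) = -1.
Reached (1/3) = 1. Collecting the sign flips along the way, the symbol is -1.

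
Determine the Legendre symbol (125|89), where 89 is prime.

1

First reduce: 125 ≡ 36 (mod 89).
Pull out 2^2: since 89 ≡ 1 (mod 8), (2/89) = +1, so (2/89)^2 = +1.
Reciprocity: 9 ≡ 1 and 89 ≡ 1 (mod 4), so (9/89) = +(89/9).
Reduce top mod 9: now compute (8/9).
Pull out 2^3: since 9 ≡ 1 (mod 8), (2/9) = +1, so (2/9)^3 = +1.
Reached (1/9) = 1. Collecting the sign flips along the way, the symbol is +1.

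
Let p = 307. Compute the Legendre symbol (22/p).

Euler's criterion: (22/307) ≡ 22^153 (mod 307).
22^2 ≡ 177 (mod 307)
22^4 ≡ 15 (mod 307)
22^8 ≡ 225 (mod 307)
22^16 ≡ 277 (mod 307)
22^32 ≡ 286 (mod 307)
22^64 ≡ 134 (mod 307)
22^128 ≡ 150 (mod 307)
22^153 = 22^(128+16+8+1) ≡ 306 (mod 307).
Result is 306 ≡ −1, so (22/307) = −1.

-1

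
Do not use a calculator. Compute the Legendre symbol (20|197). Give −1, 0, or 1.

-1

Euler's criterion: (20/197) ≡ 20^98 (mod 197).
20^2 ≡ 6 (mod 197)
20^4 ≡ 36 (mod 197)
20^8 ≡ 114 (mod 197)
20^16 ≡ 191 (mod 197)
20^32 ≡ 36 (mod 197)
20^64 ≡ 114 (mod 197)
20^98 = 20^(64+32+2) ≡ 196 (mod 197).
Result is 196 ≡ −1, so (20/197) = −1.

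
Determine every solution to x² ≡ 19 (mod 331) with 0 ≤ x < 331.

130, 201

Since 331 ≡ 3 (mod 4), a square root of 19 is 19^((331+1)/4) = 19^83 mod 331.
Repeated squaring: 19^2≡30, 19^4≡238, 19^8≡43, 19^16≡194, 19^32≡233, 19^64≡5 (mod 331).
19^83 = 19^(64+16+2+1) ≡ 130 (mod 331).
Check: 130² = 16900 ≡ 19 (mod 331). The two roots are 130 and 201.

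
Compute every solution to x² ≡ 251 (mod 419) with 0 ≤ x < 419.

33, 386

Since 419 ≡ 3 (mod 4), a square root of 251 is 251^((419+1)/4) = 251^105 mod 419.
Repeated squaring: 251^2≡151, 251^4≡175, 251^8≡38, 251^16≡187, 251^32≡192, 251^64≡411 (mod 419).
251^105 = 251^(64+32+8+1) ≡ 386 (mod 419).
Check: 386² = 148996 ≡ 251 (mod 419). The two roots are 33 and 386.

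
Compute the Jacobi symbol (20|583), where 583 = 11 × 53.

Pull out 2^2: since 583 ≡ 7 (mod 8), (2/583) = +1, so (2/583)^2 = +1.
Reciprocity: 5 ≡ 1 and 583 ≡ 3 (mod 4), so (5/583) = +(583/5).
Reduce top mod 5: now compute (3/5).
Reciprocity: 3 ≡ 3 and 5 ≡ 1 (mod 4), so (3/5) = +(5/3).
Reduce top mod 3: now compute (2/3).
Pull out 2: since 3 ≡ 3 (mod 8), (2/3) = -1.
Reached (1/3) = 1. Collecting the sign flips along the way, the symbol is -1.

-1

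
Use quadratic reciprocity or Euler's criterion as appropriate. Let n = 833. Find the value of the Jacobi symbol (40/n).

Pull out 2^3: since 833 ≡ 1 (mod 8), (2/833) = +1, so (2/833)^3 = +1.
Reciprocity: 5 ≡ 1 and 833 ≡ 1 (mod 4), so (5/833) = +(833/5).
Reduce top mod 5: now compute (3/5).
Reciprocity: 3 ≡ 3 and 5 ≡ 1 (mod 4), so (3/5) = +(5/3).
Reduce top mod 3: now compute (2/3).
Pull out 2: since 3 ≡ 3 (mod 8), (2/3) = -1.
Reached (1/3) = 1. Collecting the sign flips along the way, the symbol is -1.

-1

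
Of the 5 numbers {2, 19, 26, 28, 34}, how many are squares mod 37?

(2/37) = -1 → non-residue.
(19/37) = -1 → non-residue.
(26/37) = +1 → QR.
(28/37) = +1 → QR.
(34/37) = +1 → QR.
Total quadratic residues among the 5: 3.

3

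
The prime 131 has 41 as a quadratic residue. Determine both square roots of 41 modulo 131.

33, 98

Since 131 ≡ 3 (mod 4), a square root of 41 is 41^((131+1)/4) = 41^33 mod 131.
Repeated squaring: 41^2≡109, 41^4≡91, 41^8≡28, 41^16≡129, 41^32≡4 (mod 131).
41^33 = 41^(32+1) ≡ 33 (mod 131).
Check: 33² = 1089 ≡ 41 (mod 131). The two roots are 33 and 98.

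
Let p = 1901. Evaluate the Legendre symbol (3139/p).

First reduce: 3139 ≡ 1238 (mod 1901).
Pull out 2: since 1901 ≡ 5 (mod 8), (2/1901) = -1.
Reciprocity: 619 ≡ 3 and 1901 ≡ 1 (mod 4), so (619/1901) = +(1901/619).
Reduce top mod 619: now compute (44/619).
Pull out 2^2: since 619 ≡ 3 (mod 8), (2/619) = -1, so (2/619)^2 = +1.
Reciprocity: 11 ≡ 3 and 619 ≡ 3 (mod 4), so (11/619) = −(619/11).
Reduce top mod 11: now compute (3/11).
Reciprocity: 3 ≡ 3 and 11 ≡ 3 (mod 4), so (3/11) = −(11/3).
Reduce top mod 3: now compute (2/3).
Pull out 2: since 3 ≡ 3 (mod 8), (2/3) = -1.
Reached (1/3) = 1. Collecting the sign flips along the way, the symbol is +1.

1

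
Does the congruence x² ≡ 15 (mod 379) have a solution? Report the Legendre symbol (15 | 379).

-1

Reciprocity: 15 ≡ 3 and 379 ≡ 3 (mod 4), so (15/379) = −(379/15).
Reduce top mod 15: now compute (4/15).
Pull out 2^2: since 15 ≡ 7 (mod 8), (2/15) = +1, so (2/15)^2 = +1.
Reached (1/15) = 1. Collecting the sign flips along the way, the symbol is -1.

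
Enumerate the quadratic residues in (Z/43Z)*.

1 4 6 9 10 11 13 14 15 16 17 21 23 24 25 31 35 36 38 40 41

Square k = 1,…,21 (k and 43−k give the same square):
1²=1, 2²=4, 3²=9, 4²=16, 5²=25, 6²=36, 7²≡6, 8²≡21, 9²≡38, 10²≡14, 11²≡35, 12²≡15, 13²≡40, 14²≡24, 15²≡10, 16²≡41, 17²≡31, 18²≡23, 19²≡17, 20²≡13, 21²≡11 (mod 43).
So the quadratic residues mod 43 are {1, 4, 6, 9, 10, 11, 13, 14, 15, 16, 17, 21, 23, 24, 25, 31, 35, 36, 38, 40, 41}.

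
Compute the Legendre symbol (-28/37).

1

Euler's criterion: (-28/37) ≡ 9^18 (mod 37).
9^2 ≡ 7 (mod 37)
9^4 ≡ 12 (mod 37)
9^8 ≡ 33 (mod 37)
9^16 ≡ 16 (mod 37)
9^18 = 9^(16+2) ≡ 1 (mod 37).
Result is 1, so (-28/37) = 1.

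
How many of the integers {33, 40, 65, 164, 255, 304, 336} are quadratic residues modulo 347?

3

(33/347) = +1 → QR.
(40/347) = +1 → QR.
(65/347) = -1 → non-residue.
(164/347) = -1 → non-residue.
(255/347) = +1 → QR.
(304/347) = -1 → non-residue.
(336/347) = -1 → non-residue.
Total quadratic residues among the 7: 3.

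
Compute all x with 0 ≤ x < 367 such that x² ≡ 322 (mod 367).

Since 367 ≡ 3 (mod 4), a square root of 322 is 322^((367+1)/4) = 322^92 mod 367.
Repeated squaring: 322^2≡190, 322^4≡134, 322^8≡340, 322^16≡362, 322^32≡25, 322^64≡258 (mod 367).
322^92 = 322^(64+16+8+4) ≡ 81 (mod 367).
Check: 81² = 6561 ≡ 322 (mod 367). The two roots are 81 and 286.

81, 286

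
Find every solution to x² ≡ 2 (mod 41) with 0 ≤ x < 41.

17, 24

41 ≡ 1 (mod 4), so we find a root by search.
Trying successive values, 17² = 289 ≡ 2 (mod 41). The other root is 41 − 17 = 24.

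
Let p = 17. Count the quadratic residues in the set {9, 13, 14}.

2

(9/17) = +1 → QR.
(13/17) = +1 → QR.
(14/17) = -1 → non-residue.
Total quadratic residues among the 3: 2.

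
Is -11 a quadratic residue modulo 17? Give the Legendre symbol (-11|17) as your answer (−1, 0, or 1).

-1

First reduce: -11 ≡ 6 (mod 17).
Pull out 2: since 17 ≡ 1 (mod 8), (2/17) = +1.
Reciprocity: 3 ≡ 3 and 17 ≡ 1 (mod 4), so (3/17) = +(17/3).
Reduce top mod 3: now compute (2/3).
Pull out 2: since 3 ≡ 3 (mod 8), (2/3) = -1.
Reached (1/3) = 1. Collecting the sign flips along the way, the symbol is -1.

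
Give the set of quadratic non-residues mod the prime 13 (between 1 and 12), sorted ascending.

2, 5, 6, 7, 8, 11

Square k = 1,…,6 (k and 13−k give the same square):
1²=1, 2²=4, 3²=9, 4²≡3, 5²≡12, 6²≡10 (mod 13).
The residues are {1, 3, 4, 9, 10, 12}; the non-residues are the remaining 6 nonzero classes.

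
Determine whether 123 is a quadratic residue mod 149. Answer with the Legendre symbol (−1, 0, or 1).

Reciprocity: 123 ≡ 3 and 149 ≡ 1 (mod 4), so (123/149) = +(149/123).
Reduce top mod 123: now compute (26/123).
Pull out 2: since 123 ≡ 3 (mod 8), (2/123) = -1.
Reciprocity: 13 ≡ 1 and 123 ≡ 3 (mod 4), so (13/123) = +(123/13).
Reduce top mod 13: now compute (6/13).
Pull out 2: since 13 ≡ 5 (mod 8), (2/13) = -1.
Reciprocity: 3 ≡ 3 and 13 ≡ 1 (mod 4), so (3/13) = +(13/3).
Reduce top mod 3: now compute (1/3).
Reached (1/3) = 1. Collecting the sign flips along the way, the symbol is +1.

1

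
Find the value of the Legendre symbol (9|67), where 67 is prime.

Euler's criterion: (9/67) ≡ 9^33 (mod 67).
9^2 ≡ 14 (mod 67)
9^4 ≡ 62 (mod 67)
9^8 ≡ 25 (mod 67)
9^16 ≡ 22 (mod 67)
9^32 ≡ 15 (mod 67)
9^33 = 9^(32+1) ≡ 1 (mod 67).
Result is 1, so (9/67) = 1.

1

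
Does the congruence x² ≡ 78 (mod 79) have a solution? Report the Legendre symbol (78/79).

-1

Euler's criterion: (78/79) ≡ 78^39 (mod 79).
78^2 ≡ 1 (mod 79)
78^4 ≡ 1 (mod 79)
78^8 ≡ 1 (mod 79)
78^16 ≡ 1 (mod 79)
78^32 ≡ 1 (mod 79)
78^39 = 78^(32+4+2+1) ≡ 78 (mod 79).
Result is 78 ≡ −1, so (78/79) = −1.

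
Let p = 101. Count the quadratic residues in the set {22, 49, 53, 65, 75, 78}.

4

(22/101) = +1 → QR.
(49/101) = +1 → QR.
(53/101) = -1 → non-residue.
(65/101) = +1 → QR.
(75/101) = -1 → non-residue.
(78/101) = +1 → QR.
Total quadratic residues among the 6: 4.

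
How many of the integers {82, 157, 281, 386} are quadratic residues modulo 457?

1

(82/457) = -1 → non-residue.
(157/457) = +1 → QR.
(281/457) = -1 → non-residue.
(386/457) = -1 → non-residue.
Total quadratic residues among the 4: 1.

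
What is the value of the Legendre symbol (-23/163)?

1

Euler's criterion: (-23/163) ≡ 140^81 (mod 163).
140^2 ≡ 40 (mod 163)
140^4 ≡ 133 (mod 163)
140^8 ≡ 85 (mod 163)
140^16 ≡ 53 (mod 163)
140^32 ≡ 38 (mod 163)
140^64 ≡ 140 (mod 163)
140^81 = 140^(64+16+1) ≡ 1 (mod 163).
Result is 1, so (-23/163) = 1.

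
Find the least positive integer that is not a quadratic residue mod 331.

(2/331) = −1, so 2 is the smallest positive non-residue mod 331.

2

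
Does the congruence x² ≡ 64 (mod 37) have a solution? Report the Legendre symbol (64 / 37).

First reduce: 64 ≡ 27 (mod 37).
Reciprocity: 27 ≡ 3 and 37 ≡ 1 (mod 4), so (27/37) = +(37/27).
Reduce top mod 27: now compute (10/27).
Pull out 2: since 27 ≡ 3 (mod 8), (2/27) = -1.
Reciprocity: 5 ≡ 1 and 27 ≡ 3 (mod 4), so (5/27) = +(27/5).
Reduce top mod 5: now compute (2/5).
Pull out 2: since 5 ≡ 5 (mod 8), (2/5) = -1.
Reached (1/5) = 1. Collecting the sign flips along the way, the symbol is +1.

1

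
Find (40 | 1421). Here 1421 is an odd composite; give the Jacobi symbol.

-1

Pull out 2^3: since 1421 ≡ 5 (mod 8), (2/1421) = -1, so (2/1421)^3 = -1.
Reciprocity: 5 ≡ 1 and 1421 ≡ 1 (mod 4), so (5/1421) = +(1421/5).
Reduce top mod 5: now compute (1/5).
Reached (1/5) = 1. Collecting the sign flips along the way, the symbol is -1.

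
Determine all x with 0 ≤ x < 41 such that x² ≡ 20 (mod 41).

41 ≡ 1 (mod 4), so we find a root by search.
Trying successive values, 15² = 225 ≡ 20 (mod 41). The other root is 41 − 15 = 26.

15, 26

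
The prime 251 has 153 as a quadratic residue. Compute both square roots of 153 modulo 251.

Since 251 ≡ 3 (mod 4), a square root of 153 is 153^((251+1)/4) = 153^63 mod 251.
Repeated squaring: 153^2≡66, 153^4≡89, 153^8≡140, 153^16≡22, 153^32≡233 (mod 251).
153^63 = 153^(32+16+8+4+2+1) ≡ 135 (mod 251).
Check: 135² = 18225 ≡ 153 (mod 251). The two roots are 116 and 135.

116, 135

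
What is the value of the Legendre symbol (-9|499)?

-1

First reduce: -9 ≡ 490 (mod 499).
Pull out 2: since 499 ≡ 3 (mod 8), (2/499) = -1.
Reciprocity: 245 ≡ 1 and 499 ≡ 3 (mod 4), so (245/499) = +(499/245).
Reduce top mod 245: now compute (9/245).
Reciprocity: 9 ≡ 1 and 245 ≡ 1 (mod 4), so (9/245) = +(245/9).
Reduce top mod 9: now compute (2/9).
Pull out 2: since 9 ≡ 1 (mod 8), (2/9) = +1.
Reached (1/9) = 1. Collecting the sign flips along the way, the symbol is -1.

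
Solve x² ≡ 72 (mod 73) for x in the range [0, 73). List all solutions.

73 ≡ 1 (mod 4), so we find a root by search.
Trying successive values, 27² = 729 ≡ 72 (mod 73). The other root is 73 − 27 = 46.

27, 46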